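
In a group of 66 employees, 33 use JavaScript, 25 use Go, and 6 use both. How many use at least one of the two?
|A∪B| = |A| + |B| - |A∩B| = 33 + 25 - 6 = 52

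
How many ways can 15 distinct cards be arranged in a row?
15! = 1307674368000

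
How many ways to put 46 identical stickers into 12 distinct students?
C(46+12-1, 12-1) = C(57, 11) = 184509266760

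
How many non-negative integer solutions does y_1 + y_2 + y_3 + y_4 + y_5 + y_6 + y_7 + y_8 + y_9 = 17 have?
C(17+9-1, 9-1) = C(25, 8) = 1081575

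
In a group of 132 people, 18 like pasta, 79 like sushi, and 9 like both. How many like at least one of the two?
|A∪B| = |A| + |B| - |A∩B| = 18 + 79 - 9 = 88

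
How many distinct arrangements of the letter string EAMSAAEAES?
10! / (4! × 2! × 3! × 1!) = 12600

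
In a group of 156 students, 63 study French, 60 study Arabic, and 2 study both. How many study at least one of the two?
|A∪B| = |A| + |B| - |A∩B| = 63 + 60 - 2 = 121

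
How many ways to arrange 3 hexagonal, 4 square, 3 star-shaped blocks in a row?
10! / (3! × 4! × 3!) = 4200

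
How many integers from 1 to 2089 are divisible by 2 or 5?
⌊2089/2⌋ + ⌊2089/5⌋ - ⌊2089/10⌋ = 1044 + 417 - 208 = 1253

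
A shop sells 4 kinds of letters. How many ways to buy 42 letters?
C(42+4-1, 4-1) = C(45, 3) = 14190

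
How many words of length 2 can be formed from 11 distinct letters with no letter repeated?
P(11,2) = 11!/(11-2)! = 110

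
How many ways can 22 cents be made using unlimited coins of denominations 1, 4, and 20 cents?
Coefficient of x^22 in 1/(1-x^1) · 1/(1-x^4) · 1/(1-x^20). Case on j = number of 20-cent coins (j = 0..1); remainder r = 22 - 20j is made from {1,4} in ⌊r/4⌋+1 ways. r = 22, 2 → 6 + 1 = 7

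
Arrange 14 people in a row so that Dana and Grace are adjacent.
Treat as block: (14-1)! × 2! = 6227020800 × 2 = 12454041600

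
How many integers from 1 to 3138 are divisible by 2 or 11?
⌊3138/2⌋ + ⌊3138/11⌋ - ⌊3138/22⌋ = 1569 + 285 - 142 = 1712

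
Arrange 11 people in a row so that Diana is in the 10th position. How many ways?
Fix one position: (11-1)! = 3628800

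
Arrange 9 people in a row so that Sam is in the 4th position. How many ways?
Fix one position: (9-1)! = 40320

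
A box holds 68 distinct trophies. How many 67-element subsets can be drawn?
C(68,67) = 68!/(67!×1!) = 68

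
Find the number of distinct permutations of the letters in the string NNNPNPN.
7! / (5! × 2!) = 21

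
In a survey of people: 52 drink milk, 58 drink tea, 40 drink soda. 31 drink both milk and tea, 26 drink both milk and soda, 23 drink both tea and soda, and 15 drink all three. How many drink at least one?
|A∪B∪C| = 52+58+40-31-26-23+15 = 85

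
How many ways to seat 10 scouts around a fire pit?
Circular: fix one position, arrange the rest. (10-1)! = 362880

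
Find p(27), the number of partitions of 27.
Pentagonal recurrence p(n) = p(n-1) + p(n-2) - p(n-5) - p(n-7) + p(n-12) + p(n-15) - ... gives p(0..26) = 1, 1, 2, 3, 5, 7, 11, 15, 22, 30, 42, 56, 77, 101, 135, 176, 231, 297, 385, 490, 627, 792, 1002, 1255, 1575, 1958, 2436. p(27) = p(26) + p(25) - p(22) - p(20) + p(15) + p(12) - p(5) - p(1) = 2436 + 1958 - 1002 - 627 + 176 + 77 - 7 - 1 = 3010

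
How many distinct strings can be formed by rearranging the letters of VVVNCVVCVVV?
11! / (2! × 1! × 8!) = 495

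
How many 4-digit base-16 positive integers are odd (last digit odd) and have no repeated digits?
Last∈{1,3,5,7,9,11,13,15}. Last=0: 0. Last nonzero: 8×14×P(14,2) = 20384. Total = 20384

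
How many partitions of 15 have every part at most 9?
Let r_j(i) = number of partitions of i into parts ≤ j, for i = 0..15. r_1(i) = 1 for all i; r_j(i) = r_{j-1}(i) + r_j(i-j). Rows j = 2..9: ≤2: 1 1 2 2 3 3 4 4 5 5 6 6 7 7 8 8; ≤3: 1 1 2 3 4 5 7 8 10 12 14 16 19 21 24 27; ≤4: 1 1 2 3 5 6 9 11 15 18 23 27 34 39 47 54; ≤5: 1 1 2 3 5 7 10 13 18 23 30 37 47 57 70 84; ≤6: 1 1 2 3 5 7 11 14 20 26 35 44 58 71 90 110; ≤7: 1 1 2 3 5 7 11 15 21 28 38 49 65 82 105 131; ≤8: 1 1 2 3 5 7 11 15 22 29 40 52 70 89 116 146; ≤9: 1 1 2 3 5 7 11 15 22 30 41 54 73 94 123 157. r_9(15) = 157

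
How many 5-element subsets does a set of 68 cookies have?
C(68,5) = 68!/(5!×63!) = 10424128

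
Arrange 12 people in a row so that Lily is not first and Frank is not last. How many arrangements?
By inclusion-exclusion: 12! - 2×(12-1)! + (12-2)! = 479001600 - 79833600 + 3628800 = 402796800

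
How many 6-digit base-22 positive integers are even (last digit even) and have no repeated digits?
Last∈{0,2,4,6,8,10,12,14,16,18,20}. Last=0: 2441880. Last nonzero: 10×20×P(20,4) = 23256000. Total = 25697880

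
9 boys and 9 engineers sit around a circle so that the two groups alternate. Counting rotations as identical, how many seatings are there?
Fix one of the boys: (9-1)! ways for the remaining boys, × 9! ways for the engineers = 40320 × 362880 = 14631321600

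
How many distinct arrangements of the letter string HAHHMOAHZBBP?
12! / (4! × 1! × 2! × 1! × 1! × 1! × 2!) = 4989600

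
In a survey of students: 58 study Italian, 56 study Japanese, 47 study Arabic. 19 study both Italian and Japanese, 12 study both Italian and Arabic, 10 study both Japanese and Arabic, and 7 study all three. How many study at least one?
|A∪B∪C| = 58+56+47-19-12-10+7 = 127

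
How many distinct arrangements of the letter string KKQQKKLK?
8! / (2! × 5! × 1!) = 168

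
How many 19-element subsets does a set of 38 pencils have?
C(38,19) = 38!/(19!×19!) = 35345263800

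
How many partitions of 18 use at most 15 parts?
By conjugation, equals partitions of 18 into parts ≤ 15. Let r_j(i) = number of partitions of i into parts ≤ j, for i = 0..18. r_1(i) = 1 for all i; r_j(i) = r_{j-1}(i) + r_j(i-j). Rows j = 2..15: ≤2: 1 1 2 2 3 3 4 4 5 5 6 6 7 7 8 8 9 9 10; ≤3: 1 1 2 3 4 5 7 8 10 12 14 16 19 21 24 27 30 33 37; ≤4: 1 1 2 3 5 6 9 11 15 18 23 27 34 39 47 54 64 72 84; ≤5: 1 1 2 3 5 7 10 13 18 23 30 37 47 57 70 84 101 119 141; ≤6: 1 1 2 3 5 7 11 14 20 26 35 44 58 71 90 110 136 163 199; ≤7: 1 1 2 3 5 7 11 15 21 28 38 49 65 82 105 131 164 201 248; ≤8: 1 1 2 3 5 7 11 15 22 29 40 52 70 89 116 146 186 230 288; ≤9: 1 1 2 3 5 7 11 15 22 30 41 54 73 94 123 157 201 252 318; ≤10: 1 1 2 3 5 7 11 15 22 30 42 55 75 97 128 164 212 267 340; ≤11: 1 1 2 3 5 7 11 15 22 30 42 56 76 99 131 169 219 278 355; ≤12: 1 1 2 3 5 7 11 15 22 30 42 56 77 100 133 172 224 285 366; ≤13: 1 1 2 3 5 7 11 15 22 30 42 56 77 101 134 174 227 290 373; ≤14: 1 1 2 3 5 7 11 15 22 30 42 56 77 101 135 175 229 293 378; ≤15: 1 1 2 3 5 7 11 15 22 30 42 56 77 101 135 176 230 295 381. r_15(18) = 381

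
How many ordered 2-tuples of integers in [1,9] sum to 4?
Coefficient of x^4 in (x + x² + ... + x^9)^2. By inclusion-exclusion on dice exceeding 9: Σ_j (-1)^j C(2,j)·C(4-1-9j, 1) = C(2,0)·C(3,1) = 1·3 = 3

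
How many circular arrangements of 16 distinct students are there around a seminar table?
Circular: fix one position, arrange the rest. (16-1)! = 1307674368000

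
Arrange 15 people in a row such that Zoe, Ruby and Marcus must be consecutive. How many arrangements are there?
Treat the 3 as one block: (15-3+1)! × 3! = 6227020800 × 6 = 37362124800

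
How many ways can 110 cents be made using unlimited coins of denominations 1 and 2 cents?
Coefficient of x^110 in 1/(1-x^1) · 1/(1-x^2). Use j coins of 2 for j = 0..⌊110/2⌋ = 55, the rest in 1s: 55 + 1 = 56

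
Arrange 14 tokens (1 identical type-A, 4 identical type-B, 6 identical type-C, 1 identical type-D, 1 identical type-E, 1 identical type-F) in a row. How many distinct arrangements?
14! / (1! × 4! × 6! × 1! × 1! × 1!) = 5045040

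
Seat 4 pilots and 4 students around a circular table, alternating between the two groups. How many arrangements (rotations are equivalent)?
Fix one of the pilots: (4-1)! ways for the remaining pilots, × 4! ways for the students = 6 × 24 = 144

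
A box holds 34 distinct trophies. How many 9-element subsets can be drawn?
C(34,9) = 34!/(9!×25!) = 52451256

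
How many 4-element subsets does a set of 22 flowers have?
C(22,4) = 22!/(4!×18!) = 7315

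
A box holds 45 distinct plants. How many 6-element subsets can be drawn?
C(45,6) = 45!/(6!×39!) = 8145060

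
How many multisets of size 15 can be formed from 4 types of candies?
C(15+4-1, 4-1) = C(18, 3) = 816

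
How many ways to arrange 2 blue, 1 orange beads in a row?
3! / (2! × 1!) = 3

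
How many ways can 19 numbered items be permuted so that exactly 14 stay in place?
Choose the 14 fixed points C(19,14) = 11628, derange the rest: !5 = Σ_{j=0}^{5} (-1)^j·5!/j! = 120 - 120 + 60 - 20 + 5 - 1 = 44. Product = 11628 × 44 = 511632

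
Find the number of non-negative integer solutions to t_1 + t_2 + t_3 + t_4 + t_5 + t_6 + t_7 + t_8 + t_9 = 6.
C(6+9-1, 9-1) = C(14, 8) = 3003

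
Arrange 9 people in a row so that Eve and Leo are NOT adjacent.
Total - adjacent = 9! - (9-1)!×2 = 362880 - 80640 = 282240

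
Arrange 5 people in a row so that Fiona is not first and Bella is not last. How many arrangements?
By inclusion-exclusion: 5! - 2×(5-1)! + (5-2)! = 120 - 48 + 6 = 78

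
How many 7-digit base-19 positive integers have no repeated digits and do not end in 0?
Last digit: 18 nonzero choices. First digit: 17 (nonzero, ≠last). Middle 5: P(17,5) = 742560. Total = 227223360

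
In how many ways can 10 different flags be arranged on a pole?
10! = 3628800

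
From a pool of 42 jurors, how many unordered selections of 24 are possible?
C(42,24) = 42!/(24!×18!) = 353697121050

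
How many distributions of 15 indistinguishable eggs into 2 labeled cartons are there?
C(15+2-1, 2-1) = C(16, 1) = 16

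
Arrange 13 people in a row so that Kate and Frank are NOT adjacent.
Total - adjacent = 13! - (13-1)!×2 = 6227020800 - 958003200 = 5269017600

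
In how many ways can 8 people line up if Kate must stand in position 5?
Fix one position: (8-1)! = 5040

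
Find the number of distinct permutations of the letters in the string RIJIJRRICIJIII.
14! / (3! × 7! × 1! × 3!) = 480480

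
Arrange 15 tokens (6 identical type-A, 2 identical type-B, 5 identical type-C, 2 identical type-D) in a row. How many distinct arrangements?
15! / (6! × 2! × 5! × 2!) = 3783780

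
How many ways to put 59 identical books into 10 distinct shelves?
C(59+10-1, 10-1) = C(68, 9) = 49280065120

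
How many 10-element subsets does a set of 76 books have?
C(76,10) = 76!/(10!×66!) = 954526728530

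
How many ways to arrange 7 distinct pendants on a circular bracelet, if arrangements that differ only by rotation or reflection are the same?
(7-1)!/2 = 720/2 = 360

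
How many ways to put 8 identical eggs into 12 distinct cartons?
C(8+12-1, 12-1) = C(19, 11) = 75582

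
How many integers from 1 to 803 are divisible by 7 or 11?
⌊803/7⌋ + ⌊803/11⌋ - ⌊803/77⌋ = 114 + 73 - 10 = 177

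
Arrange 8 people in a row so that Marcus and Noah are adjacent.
Treat as block: (8-1)! × 2! = 5040 × 2 = 10080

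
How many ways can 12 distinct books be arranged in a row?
12! = 479001600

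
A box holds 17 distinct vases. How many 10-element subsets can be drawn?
C(17,10) = 17!/(10!×7!) = 19448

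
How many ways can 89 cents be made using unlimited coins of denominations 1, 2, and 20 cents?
Coefficient of x^89 in 1/(1-x^1) · 1/(1-x^2) · 1/(1-x^20). Case on j = number of 20-cent coins (j = 0..4); remainder r = 89 - 20j is made from {1,2} in ⌊r/2⌋+1 ways. r = 89, 69, 49, 29, 9 → 45 + 35 + 25 + 15 + 5 = 125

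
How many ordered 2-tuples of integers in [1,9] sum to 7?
Coefficient of x^7 in (x + x² + ... + x^9)^2. By inclusion-exclusion on dice exceeding 9: Σ_j (-1)^j C(2,j)·C(7-1-9j, 1) = C(2,0)·C(6,1) = 1·6 = 6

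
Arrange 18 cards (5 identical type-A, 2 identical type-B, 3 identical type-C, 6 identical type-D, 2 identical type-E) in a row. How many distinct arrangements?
18! / (5! × 2! × 3! × 6! × 2!) = 3087564480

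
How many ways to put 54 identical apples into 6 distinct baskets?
C(54+6-1, 6-1) = C(59, 5) = 5006386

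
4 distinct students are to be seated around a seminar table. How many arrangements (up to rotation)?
Circular: fix one position, arrange the rest. (4-1)! = 6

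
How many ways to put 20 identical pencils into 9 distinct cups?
C(20+9-1, 9-1) = C(28, 8) = 3108105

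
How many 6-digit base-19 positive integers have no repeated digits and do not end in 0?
Last digit: 18 nonzero choices. First digit: 17 (nonzero, ≠last). Middle 4: P(17,4) = 57120. Total = 17478720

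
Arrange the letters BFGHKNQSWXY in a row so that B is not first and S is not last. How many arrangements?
By inclusion-exclusion: 11! - 2×(11-1)! + (11-2)! = 39916800 - 7257600 + 362880 = 33022080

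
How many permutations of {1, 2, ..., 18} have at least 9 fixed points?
Exactly j fixed points: C(18,j)·!(18-j); sum over j ≥ 9 (derangement numbers via !m = (m-1)·(!(m-1) + !(m-2)): !0..!9 = 1, 0, 1, 2, 9, 44, 265, 1854, 14833, 133496). Σ_{j=9}^{18} C(18,j)·!(18-j) = C(18,9)·!9 + C(18,10)·!8 + C(18,11)·!7 + C(18,12)·!6 + C(18,13)·!5 + C(18,14)·!4 + C(18,15)·!3 + C(18,16)·!2 + C(18,17)·!1 + C(18,18)·!0 = 48620·133496 + 43758·14833 + 31824·1854 + 18564·265 + 8568·44 + 3060·9 + 816·2 + 153·1 + 18·0 + 1·1 = 7203965408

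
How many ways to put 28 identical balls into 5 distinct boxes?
C(28+5-1, 5-1) = C(32, 4) = 35960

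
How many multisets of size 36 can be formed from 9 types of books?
C(36+9-1, 9-1) = C(44, 8) = 177232627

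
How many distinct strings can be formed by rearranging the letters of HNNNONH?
7! / (4! × 1! × 2!) = 105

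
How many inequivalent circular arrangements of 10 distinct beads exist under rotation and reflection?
(10-1)!/2 = 362880/2 = 181440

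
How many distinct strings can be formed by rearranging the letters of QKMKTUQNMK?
10! / (1! × 2! × 1! × 1! × 2! × 3!) = 151200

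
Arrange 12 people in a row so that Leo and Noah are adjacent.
Treat as block: (12-1)! × 2! = 39916800 × 2 = 79833600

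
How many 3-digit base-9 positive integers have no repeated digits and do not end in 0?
Last digit: 8 nonzero choices. First digit: 7 (nonzero, ≠last). Middle 1: P(7,1) = 7. Total = 392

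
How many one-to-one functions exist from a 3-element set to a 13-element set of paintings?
P(13,3) = 13!/(13-3)! = 1716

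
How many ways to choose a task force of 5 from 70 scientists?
C(70,5) = 70!/(5!×65!) = 12103014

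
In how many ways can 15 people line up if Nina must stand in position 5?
Fix one position: (15-1)! = 87178291200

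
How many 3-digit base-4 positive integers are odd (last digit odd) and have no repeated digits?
Last∈{1,3}. Last=0: 0. Last nonzero: 2×2×P(2,1) = 8. Total = 8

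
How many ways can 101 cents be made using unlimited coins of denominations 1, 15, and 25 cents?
Coefficient of x^101 in 1/(1-x^1) · 1/(1-x^15) · 1/(1-x^25). Case on j = number of 25-cent coins (j = 0..4); remainder r = 101 - 25j is made from {1,15} in ⌊r/15⌋+1 ways. r = 101, 76, 51, 26, 1 → 7 + 6 + 4 + 2 + 1 = 20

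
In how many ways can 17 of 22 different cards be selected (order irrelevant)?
C(22,17) = 22!/(17!×5!) = 26334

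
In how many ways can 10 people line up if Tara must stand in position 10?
Fix one position: (10-1)! = 362880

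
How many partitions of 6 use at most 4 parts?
By conjugation, equals partitions of 6 into parts ≤ 4. Let r_j(i) = number of partitions of i into parts ≤ j, for i = 0..6. r_1(i) = 1 for all i; r_j(i) = r_{j-1}(i) + r_j(i-j). Rows j = 2..4: ≤2: 1 1 2 2 3 3 4; ≤3: 1 1 2 3 4 5 7; ≤4: 1 1 2 3 5 6 9. r_4(6) = 9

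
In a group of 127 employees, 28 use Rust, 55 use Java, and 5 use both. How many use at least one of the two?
|A∪B| = |A| + |B| - |A∩B| = 28 + 55 - 5 = 78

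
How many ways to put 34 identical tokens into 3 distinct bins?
C(34+3-1, 3-1) = C(36, 2) = 630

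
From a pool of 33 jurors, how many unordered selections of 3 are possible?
C(33,3) = 33!/(3!×30!) = 5456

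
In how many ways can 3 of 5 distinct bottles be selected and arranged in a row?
P(5,3) = 5!/(5-3)! = 60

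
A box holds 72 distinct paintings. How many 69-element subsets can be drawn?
C(72,69) = 72!/(69!×3!) = 59640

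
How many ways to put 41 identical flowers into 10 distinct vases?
C(41+10-1, 10-1) = C(50, 9) = 2505433700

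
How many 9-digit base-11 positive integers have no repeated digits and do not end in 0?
Last digit: 10 nonzero choices. First digit: 9 (nonzero, ≠last). Middle 7: P(9,7) = 181440. Total = 16329600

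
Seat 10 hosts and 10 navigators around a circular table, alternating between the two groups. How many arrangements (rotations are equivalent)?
Fix one of the hosts: (10-1)! ways for the remaining hosts, × 10! ways for the navigators = 362880 × 3628800 = 1316818944000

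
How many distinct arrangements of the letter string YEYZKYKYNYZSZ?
13! / (1! × 1! × 1! × 5! × 3! × 2!) = 4324320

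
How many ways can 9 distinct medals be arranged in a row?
9! = 362880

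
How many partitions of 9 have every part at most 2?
Let r_j(i) = number of partitions of i into parts ≤ j, for i = 0..9. r_1(i) = 1 for all i; r_j(i) = r_{j-1}(i) + r_j(i-j). Rows j = 2..2: ≤2: 1 1 2 2 3 3 4 4 5 5. r_2(9) = 5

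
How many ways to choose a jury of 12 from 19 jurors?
C(19,12) = 19!/(12!×7!) = 50388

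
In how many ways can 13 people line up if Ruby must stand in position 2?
Fix one position: (13-1)! = 479001600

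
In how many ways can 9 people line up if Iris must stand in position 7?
Fix one position: (9-1)! = 40320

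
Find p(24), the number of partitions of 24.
Pentagonal recurrence p(n) = p(n-1) + p(n-2) - p(n-5) - p(n-7) + p(n-12) + p(n-15) - ... gives p(0..23) = 1, 1, 2, 3, 5, 7, 11, 15, 22, 30, 42, 56, 77, 101, 135, 176, 231, 297, 385, 490, 627, 792, 1002, 1255. p(24) = p(23) + p(22) - p(19) - p(17) + p(12) + p(9) - p(2) = 1255 + 1002 - 490 - 297 + 77 + 30 - 2 = 1575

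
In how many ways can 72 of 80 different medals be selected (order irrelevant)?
C(80,72) = 80!/(72!×8!) = 28987537150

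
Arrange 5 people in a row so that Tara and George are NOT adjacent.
Total - adjacent = 5! - (5-1)!×2 = 120 - 48 = 72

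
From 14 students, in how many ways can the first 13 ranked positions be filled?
P(14,13) = 14!/(14-13)! = 87178291200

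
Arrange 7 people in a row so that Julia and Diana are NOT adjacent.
Total - adjacent = 7! - (7-1)!×2 = 5040 - 1440 = 3600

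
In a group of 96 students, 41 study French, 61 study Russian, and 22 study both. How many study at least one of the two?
|A∪B| = |A| + |B| - |A∩B| = 41 + 61 - 22 = 80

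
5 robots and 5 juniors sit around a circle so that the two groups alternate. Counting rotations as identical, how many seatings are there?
Fix one of the robots: (5-1)! ways for the remaining robots, × 5! ways for the juniors = 24 × 120 = 2880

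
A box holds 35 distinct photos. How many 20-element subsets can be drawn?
C(35,20) = 35!/(20!×15!) = 3247943160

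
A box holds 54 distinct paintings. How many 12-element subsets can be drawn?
C(54,12) = 54!/(12!×42!) = 343006888770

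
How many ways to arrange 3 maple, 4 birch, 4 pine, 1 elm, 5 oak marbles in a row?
17! / (3! × 4! × 4! × 1! × 5!) = 857656800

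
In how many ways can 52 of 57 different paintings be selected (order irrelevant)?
C(57,52) = 57!/(52!×5!) = 4187106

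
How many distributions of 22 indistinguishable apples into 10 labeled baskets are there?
C(22+10-1, 10-1) = C(31, 9) = 20160075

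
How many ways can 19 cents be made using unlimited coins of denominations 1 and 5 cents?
Coefficient of x^19 in 1/(1-x^1) · 1/(1-x^5). Use j coins of 5 for j = 0..⌊19/5⌋ = 3, the rest in 1s: 3 + 1 = 4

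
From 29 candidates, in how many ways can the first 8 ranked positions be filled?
P(29,8) = 29!/(29-8)! = 173059286400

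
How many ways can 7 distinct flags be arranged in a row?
7! = 5040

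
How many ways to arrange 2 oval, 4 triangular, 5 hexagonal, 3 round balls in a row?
14! / (2! × 4! × 5! × 3!) = 2522520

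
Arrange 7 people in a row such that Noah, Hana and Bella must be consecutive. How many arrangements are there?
Treat the 3 as one block: (7-3+1)! × 3! = 120 × 6 = 720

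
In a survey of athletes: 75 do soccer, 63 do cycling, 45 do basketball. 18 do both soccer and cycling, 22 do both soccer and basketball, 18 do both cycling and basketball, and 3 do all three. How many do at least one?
|A∪B∪C| = 75+63+45-18-22-18+3 = 128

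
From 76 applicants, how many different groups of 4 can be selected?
C(76,4) = 76!/(4!×72!) = 1282975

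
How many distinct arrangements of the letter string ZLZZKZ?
6! / (1! × 4! × 1!) = 30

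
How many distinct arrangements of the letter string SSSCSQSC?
8! / (1! × 2! × 5!) = 168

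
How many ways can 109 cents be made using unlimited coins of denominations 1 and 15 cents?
Coefficient of x^109 in 1/(1-x^1) · 1/(1-x^15). Use j coins of 15 for j = 0..⌊109/15⌋ = 7, the rest in 1s: 7 + 1 = 8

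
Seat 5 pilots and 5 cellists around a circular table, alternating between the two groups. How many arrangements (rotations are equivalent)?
Fix one of the pilots: (5-1)! ways for the remaining pilots, × 5! ways for the cellists = 24 × 120 = 2880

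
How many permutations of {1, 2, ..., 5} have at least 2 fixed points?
Exactly j fixed points: C(5,j)·!(5-j); sum over j ≥ 2 (derangement numbers via !m = (m-1)·(!(m-1) + !(m-2)): !0..!3 = 1, 0, 1, 2). Σ_{j=2}^{5} C(5,j)·!(5-j) = C(5,2)·!3 + C(5,3)·!2 + C(5,4)·!1 + C(5,5)·!0 = 10·2 + 10·1 + 5·0 + 1·1 = 31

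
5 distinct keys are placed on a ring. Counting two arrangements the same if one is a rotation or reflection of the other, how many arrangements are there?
(5-1)!/2 = 24/2 = 12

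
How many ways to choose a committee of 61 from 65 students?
C(65,61) = 65!/(61!×4!) = 677040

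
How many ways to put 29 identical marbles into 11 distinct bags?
C(29+11-1, 11-1) = C(39, 10) = 635745396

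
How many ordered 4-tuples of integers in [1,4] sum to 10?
Coefficient of x^10 in (x + x² + ... + x^4)^4. By inclusion-exclusion on dice exceeding 4: Σ_j (-1)^j C(4,j)·C(10-1-4j, 3) = C(4,0)·C(9,3) - C(4,1)·C(5,3) = 1·84 - 4·10 = 44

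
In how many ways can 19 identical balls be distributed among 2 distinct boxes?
C(19+2-1, 2-1) = C(20, 1) = 20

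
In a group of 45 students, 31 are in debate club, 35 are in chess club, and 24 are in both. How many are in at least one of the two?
|A∪B| = |A| + |B| - |A∩B| = 31 + 35 - 24 = 42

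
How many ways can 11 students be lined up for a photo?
11! = 39916800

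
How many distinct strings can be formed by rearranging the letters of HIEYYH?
6! / (1! × 2! × 1! × 2!) = 180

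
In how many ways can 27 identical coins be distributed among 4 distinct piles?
C(27+4-1, 4-1) = C(30, 3) = 4060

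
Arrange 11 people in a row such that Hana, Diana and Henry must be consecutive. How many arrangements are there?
Treat the 3 as one block: (11-3+1)! × 3! = 362880 × 6 = 2177280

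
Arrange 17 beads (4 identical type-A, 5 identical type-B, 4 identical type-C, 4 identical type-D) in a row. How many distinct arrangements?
17! / (4! × 5! × 4! × 4!) = 214414200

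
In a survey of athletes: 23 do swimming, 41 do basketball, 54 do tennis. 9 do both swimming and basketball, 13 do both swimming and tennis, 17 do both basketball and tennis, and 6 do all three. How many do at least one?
|A∪B∪C| = 23+41+54-9-13-17+6 = 85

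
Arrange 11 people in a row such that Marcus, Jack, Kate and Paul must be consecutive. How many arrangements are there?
Treat the 4 as one block: (11-4+1)! × 4! = 40320 × 24 = 967680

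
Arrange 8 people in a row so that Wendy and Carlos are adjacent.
Treat as block: (8-1)! × 2! = 5040 × 2 = 10080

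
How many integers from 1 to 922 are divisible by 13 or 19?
⌊922/13⌋ + ⌊922/19⌋ - ⌊922/247⌋ = 70 + 48 - 3 = 115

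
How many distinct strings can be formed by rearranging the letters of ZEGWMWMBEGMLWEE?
15! / (4! × 1! × 1! × 3! × 2! × 1! × 3!) = 756756000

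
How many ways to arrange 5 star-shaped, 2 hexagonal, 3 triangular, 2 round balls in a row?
12! / (5! × 2! × 3! × 2!) = 166320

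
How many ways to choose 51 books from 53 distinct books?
C(53,51) = 53!/(51!×2!) = 1378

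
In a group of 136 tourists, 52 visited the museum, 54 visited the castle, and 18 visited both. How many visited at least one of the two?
|A∪B| = |A| + |B| - |A∩B| = 52 + 54 - 18 = 88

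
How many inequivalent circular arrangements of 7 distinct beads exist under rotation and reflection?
(7-1)!/2 = 720/2 = 360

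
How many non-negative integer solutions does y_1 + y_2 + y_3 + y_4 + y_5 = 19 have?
C(19+5-1, 5-1) = C(23, 4) = 8855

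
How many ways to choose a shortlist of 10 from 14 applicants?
C(14,10) = 14!/(10!×4!) = 1001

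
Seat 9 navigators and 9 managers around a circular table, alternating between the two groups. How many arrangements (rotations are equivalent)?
Fix one of the navigators: (9-1)! ways for the remaining navigators, × 9! ways for the managers = 40320 × 362880 = 14631321600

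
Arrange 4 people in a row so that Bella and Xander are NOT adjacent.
Total - adjacent = 4! - (4-1)!×2 = 24 - 12 = 12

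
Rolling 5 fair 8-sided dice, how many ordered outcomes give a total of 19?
Coefficient of x^19 in (x + x² + ... + x^8)^5. By inclusion-exclusion on dice exceeding 8: Σ_j (-1)^j C(5,j)·C(19-1-8j, 4) = C(5,0)·C(18,4) - C(5,1)·C(10,4) = 1·3060 - 5·210 = 2010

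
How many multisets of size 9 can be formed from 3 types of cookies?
C(9+3-1, 3-1) = C(11, 2) = 55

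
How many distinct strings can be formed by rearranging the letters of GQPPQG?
6! / (2! × 2! × 2!) = 90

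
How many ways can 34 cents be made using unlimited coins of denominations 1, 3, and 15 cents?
Coefficient of x^34 in 1/(1-x^1) · 1/(1-x^3) · 1/(1-x^15). Case on j = number of 15-cent coins (j = 0..2); remainder r = 34 - 15j is made from {1,3} in ⌊r/3⌋+1 ways. r = 34, 19, 4 → 12 + 7 + 2 = 21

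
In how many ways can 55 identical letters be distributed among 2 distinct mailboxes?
C(55+2-1, 2-1) = C(56, 1) = 56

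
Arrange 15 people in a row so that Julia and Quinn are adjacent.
Treat as block: (15-1)! × 2! = 87178291200 × 2 = 174356582400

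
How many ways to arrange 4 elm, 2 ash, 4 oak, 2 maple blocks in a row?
12! / (4! × 2! × 4! × 2!) = 207900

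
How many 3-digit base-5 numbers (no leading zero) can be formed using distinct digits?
First digit: 4 choices (nonzero). Then descending: 4 × 4 × 3 = 48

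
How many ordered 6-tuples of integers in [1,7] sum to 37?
Coefficient of x^37 in (x + x² + ... + x^7)^6. By inclusion-exclusion on dice exceeding 7: Σ_j (-1)^j C(6,j)·C(37-1-7j, 5) = C(6,0)·C(36,5) - C(6,1)·C(29,5) + C(6,2)·C(22,5) - C(6,3)·C(15,5) + C(6,4)·C(8,5) = 1·376992 - 6·118755 + 15·26334 - 20·3003 + 15·56 = 252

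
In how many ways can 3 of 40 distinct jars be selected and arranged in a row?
P(40,3) = 40!/(40-3)! = 59280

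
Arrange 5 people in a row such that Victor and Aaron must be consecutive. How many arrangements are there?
Treat the 2 as one block: (5-2+1)! × 2! = 24 × 2 = 48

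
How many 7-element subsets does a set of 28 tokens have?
C(28,7) = 28!/(7!×21!) = 1184040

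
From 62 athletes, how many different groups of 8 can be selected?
C(62,8) = 62!/(8!×54!) = 3381098545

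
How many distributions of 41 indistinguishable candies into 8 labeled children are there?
C(41+8-1, 8-1) = C(48, 7) = 73629072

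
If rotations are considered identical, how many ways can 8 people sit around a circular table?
Circular: fix one position, arrange the rest. (8-1)! = 5040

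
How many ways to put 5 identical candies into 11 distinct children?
C(5+11-1, 11-1) = C(15, 10) = 3003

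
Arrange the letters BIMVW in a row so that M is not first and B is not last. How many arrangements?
By inclusion-exclusion: 5! - 2×(5-1)! + (5-2)! = 120 - 48 + 6 = 78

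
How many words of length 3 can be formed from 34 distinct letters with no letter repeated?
P(34,3) = 34!/(34-3)! = 35904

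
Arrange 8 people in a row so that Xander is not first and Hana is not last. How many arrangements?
By inclusion-exclusion: 8! - 2×(8-1)! + (8-2)! = 40320 - 10080 + 720 = 30960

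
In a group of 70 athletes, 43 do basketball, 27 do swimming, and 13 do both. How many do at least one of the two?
|A∪B| = |A| + |B| - |A∩B| = 43 + 27 - 13 = 57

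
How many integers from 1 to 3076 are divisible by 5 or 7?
⌊3076/5⌋ + ⌊3076/7⌋ - ⌊3076/35⌋ = 615 + 439 - 87 = 967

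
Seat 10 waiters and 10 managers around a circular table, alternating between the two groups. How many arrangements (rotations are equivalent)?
Fix one of the waiters: (10-1)! ways for the remaining waiters, × 10! ways for the managers = 362880 × 3628800 = 1316818944000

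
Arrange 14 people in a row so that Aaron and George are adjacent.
Treat as block: (14-1)! × 2! = 6227020800 × 2 = 12454041600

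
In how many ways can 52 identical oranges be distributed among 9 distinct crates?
C(52+9-1, 9-1) = C(60, 8) = 2558620845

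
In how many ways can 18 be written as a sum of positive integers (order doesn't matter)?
Pentagonal recurrence p(n) = p(n-1) + p(n-2) - p(n-5) - p(n-7) + p(n-12) + p(n-15) - ... gives p(0..17) = 1, 1, 2, 3, 5, 7, 11, 15, 22, 30, 42, 56, 77, 101, 135, 176, 231, 297. p(18) = p(17) + p(16) - p(13) - p(11) + p(6) + p(3) = 297 + 231 - 101 - 56 + 11 + 3 = 385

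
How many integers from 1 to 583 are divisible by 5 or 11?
⌊583/5⌋ + ⌊583/11⌋ - ⌊583/55⌋ = 116 + 53 - 10 = 159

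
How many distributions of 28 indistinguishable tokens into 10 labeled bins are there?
C(28+10-1, 10-1) = C(37, 9) = 124403620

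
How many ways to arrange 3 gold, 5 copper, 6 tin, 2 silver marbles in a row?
16! / (3! × 5! × 6! × 2!) = 20180160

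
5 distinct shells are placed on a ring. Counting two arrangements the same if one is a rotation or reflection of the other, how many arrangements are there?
(5-1)!/2 = 24/2 = 12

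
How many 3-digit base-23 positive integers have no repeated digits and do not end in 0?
Last digit: 22 nonzero choices. First digit: 21 (nonzero, ≠last). Middle 1: P(21,1) = 21. Total = 9702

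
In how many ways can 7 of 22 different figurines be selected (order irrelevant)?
C(22,7) = 22!/(7!×15!) = 170544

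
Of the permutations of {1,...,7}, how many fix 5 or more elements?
Exactly j fixed points: C(7,j)·!(7-j); sum over j ≥ 5 (derangement numbers via !m = (m-1)·(!(m-1) + !(m-2)): !0..!2 = 1, 0, 1). Σ_{j=5}^{7} C(7,j)·!(7-j) = C(7,5)·!2 + C(7,6)·!1 + C(7,7)·!0 = 21·1 + 7·0 + 1·1 = 22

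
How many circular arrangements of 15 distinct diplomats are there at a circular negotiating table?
Circular: fix one position, arrange the rest. (15-1)! = 87178291200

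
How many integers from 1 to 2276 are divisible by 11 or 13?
⌊2276/11⌋ + ⌊2276/13⌋ - ⌊2276/143⌋ = 206 + 175 - 15 = 366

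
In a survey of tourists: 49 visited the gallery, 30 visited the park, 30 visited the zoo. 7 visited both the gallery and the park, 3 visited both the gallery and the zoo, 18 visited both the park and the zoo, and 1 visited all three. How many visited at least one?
|A∪B∪C| = 49+30+30-7-3-18+1 = 82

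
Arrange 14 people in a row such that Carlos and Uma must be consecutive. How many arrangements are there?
Treat the 2 as one block: (14-2+1)! × 2! = 6227020800 × 2 = 12454041600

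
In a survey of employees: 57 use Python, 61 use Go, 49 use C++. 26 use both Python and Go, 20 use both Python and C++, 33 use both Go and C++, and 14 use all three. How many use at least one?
|A∪B∪C| = 57+61+49-26-20-33+14 = 102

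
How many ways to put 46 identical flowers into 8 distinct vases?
C(46+8-1, 8-1) = C(53, 7) = 154143080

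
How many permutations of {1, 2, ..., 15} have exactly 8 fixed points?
Choose the 8 fixed points C(15,8) = 6435, derange the rest: !7 = Σ_{j=0}^{7} (-1)^j·7!/j! = 5040 - 5040 + 2520 - 840 + 210 - 42 + 7 - 1 = 1854. Product = 6435 × 1854 = 11930490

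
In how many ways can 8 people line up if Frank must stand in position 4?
Fix one position: (8-1)! = 5040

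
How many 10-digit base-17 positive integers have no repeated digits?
First digit: 16 choices (nonzero). Then descending: 16 × 16 × 15 × 14 × 13 × 12 × 11 × 10 × 9 × 8 = 66421555200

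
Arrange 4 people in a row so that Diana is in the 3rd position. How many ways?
Fix one position: (4-1)! = 6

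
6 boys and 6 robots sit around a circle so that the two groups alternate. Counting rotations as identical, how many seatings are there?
Fix one of the boys: (6-1)! ways for the remaining boys, × 6! ways for the robots = 120 × 720 = 86400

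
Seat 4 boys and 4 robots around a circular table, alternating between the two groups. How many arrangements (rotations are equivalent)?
Fix one of the boys: (4-1)! ways for the remaining boys, × 4! ways for the robots = 6 × 24 = 144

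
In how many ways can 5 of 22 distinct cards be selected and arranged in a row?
P(22,5) = 22!/(22-5)! = 3160080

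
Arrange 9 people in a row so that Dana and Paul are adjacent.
Treat as block: (9-1)! × 2! = 40320 × 2 = 80640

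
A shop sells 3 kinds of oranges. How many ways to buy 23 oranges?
C(23+3-1, 3-1) = C(25, 2) = 300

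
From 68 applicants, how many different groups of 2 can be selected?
C(68,2) = 68!/(2!×66!) = 2278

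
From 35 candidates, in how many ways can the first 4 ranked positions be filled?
P(35,4) = 35!/(35-4)! = 1256640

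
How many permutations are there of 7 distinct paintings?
7! = 5040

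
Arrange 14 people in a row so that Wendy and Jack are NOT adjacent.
Total - adjacent = 14! - (14-1)!×2 = 87178291200 - 12454041600 = 74724249600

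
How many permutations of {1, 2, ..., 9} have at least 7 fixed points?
Exactly j fixed points: C(9,j)·!(9-j); sum over j ≥ 7 (derangement numbers via !m = (m-1)·(!(m-1) + !(m-2)): !0..!2 = 1, 0, 1). Σ_{j=7}^{9} C(9,j)·!(9-j) = C(9,7)·!2 + C(9,8)·!1 + C(9,9)·!0 = 36·1 + 9·0 + 1·1 = 37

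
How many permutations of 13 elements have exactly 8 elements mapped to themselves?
Choose the 8 fixed points C(13,8) = 1287, derange the rest: !5 = Σ_{j=0}^{5} (-1)^j·5!/j! = 120 - 120 + 60 - 20 + 5 - 1 = 44. Product = 1287 × 44 = 56628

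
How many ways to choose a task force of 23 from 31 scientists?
C(31,23) = 31!/(23!×8!) = 7888725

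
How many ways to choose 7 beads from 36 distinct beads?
C(36,7) = 36!/(7!×29!) = 8347680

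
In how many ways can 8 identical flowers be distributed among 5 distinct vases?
C(8+5-1, 5-1) = C(12, 4) = 495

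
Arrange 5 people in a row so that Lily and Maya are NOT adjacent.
Total - adjacent = 5! - (5-1)!×2 = 120 - 48 = 72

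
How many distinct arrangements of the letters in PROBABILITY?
11! / (1! × 1! × 1! × 2! × 1! × 2! × 1! × 1! × 1!) = 9979200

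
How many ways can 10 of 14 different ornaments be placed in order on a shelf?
P(14,10) = 14!/(14-10)! = 3632428800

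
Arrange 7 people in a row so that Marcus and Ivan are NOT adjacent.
Total - adjacent = 7! - (7-1)!×2 = 5040 - 1440 = 3600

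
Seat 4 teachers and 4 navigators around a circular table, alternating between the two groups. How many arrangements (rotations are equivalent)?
Fix one of the teachers: (4-1)! ways for the remaining teachers, × 4! ways for the navigators = 6 × 24 = 144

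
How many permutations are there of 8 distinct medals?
8! = 40320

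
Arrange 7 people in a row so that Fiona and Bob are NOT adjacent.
Total - adjacent = 7! - (7-1)!×2 = 5040 - 1440 = 3600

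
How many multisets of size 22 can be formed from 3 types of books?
C(22+3-1, 3-1) = C(24, 2) = 276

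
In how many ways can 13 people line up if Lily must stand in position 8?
Fix one position: (13-1)! = 479001600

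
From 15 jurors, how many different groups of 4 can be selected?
C(15,4) = 15!/(4!×11!) = 1365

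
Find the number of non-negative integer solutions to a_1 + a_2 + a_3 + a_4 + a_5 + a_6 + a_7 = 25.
C(25+7-1, 7-1) = C(31, 6) = 736281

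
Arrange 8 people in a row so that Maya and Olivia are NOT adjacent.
Total - adjacent = 8! - (8-1)!×2 = 40320 - 10080 = 30240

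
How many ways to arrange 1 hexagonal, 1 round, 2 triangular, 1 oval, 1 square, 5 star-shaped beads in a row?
11! / (1! × 1! × 2! × 1! × 1! × 5!) = 166320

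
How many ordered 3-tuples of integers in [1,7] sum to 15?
Coefficient of x^15 in (x + x² + ... + x^7)^3. By inclusion-exclusion on dice exceeding 7: Σ_j (-1)^j C(3,j)·C(15-1-7j, 2) = C(3,0)·C(14,2) - C(3,1)·C(7,2) = 1·91 - 3·21 = 28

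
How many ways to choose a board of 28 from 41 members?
C(41,28) = 41!/(28!×13!) = 17620076360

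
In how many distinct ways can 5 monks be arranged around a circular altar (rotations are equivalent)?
Circular: fix one position, arrange the rest. (5-1)! = 24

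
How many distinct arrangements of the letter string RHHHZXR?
7! / (1! × 1! × 2! × 3!) = 420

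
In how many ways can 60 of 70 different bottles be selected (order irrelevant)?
C(70,60) = 70!/(60!×10!) = 396704524216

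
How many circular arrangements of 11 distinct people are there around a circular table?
Circular: fix one position, arrange the rest. (11-1)! = 3628800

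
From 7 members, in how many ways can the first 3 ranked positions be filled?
P(7,3) = 7!/(7-3)! = 210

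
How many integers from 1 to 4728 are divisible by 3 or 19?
⌊4728/3⌋ + ⌊4728/19⌋ - ⌊4728/57⌋ = 1576 + 248 - 82 = 1742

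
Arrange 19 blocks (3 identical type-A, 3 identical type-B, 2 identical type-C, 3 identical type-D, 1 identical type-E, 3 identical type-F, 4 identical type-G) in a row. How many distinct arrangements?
19! / (3! × 3! × 2! × 3! × 1! × 3! × 4!) = 1955457504000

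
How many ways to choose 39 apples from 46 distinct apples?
C(46,39) = 46!/(39!×7!) = 53524680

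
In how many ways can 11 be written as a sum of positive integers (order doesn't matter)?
Pentagonal recurrence p(n) = p(n-1) + p(n-2) - p(n-5) - p(n-7) + p(n-12) + p(n-15) - ... gives p(0..10) = 1, 1, 2, 3, 5, 7, 11, 15, 22, 30, 42. p(11) = p(10) + p(9) - p(6) - p(4) = 42 + 30 - 11 - 5 = 56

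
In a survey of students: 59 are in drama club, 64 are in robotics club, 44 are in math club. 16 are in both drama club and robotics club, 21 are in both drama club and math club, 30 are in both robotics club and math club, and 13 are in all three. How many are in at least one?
|A∪B∪C| = 59+64+44-16-21-30+13 = 113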